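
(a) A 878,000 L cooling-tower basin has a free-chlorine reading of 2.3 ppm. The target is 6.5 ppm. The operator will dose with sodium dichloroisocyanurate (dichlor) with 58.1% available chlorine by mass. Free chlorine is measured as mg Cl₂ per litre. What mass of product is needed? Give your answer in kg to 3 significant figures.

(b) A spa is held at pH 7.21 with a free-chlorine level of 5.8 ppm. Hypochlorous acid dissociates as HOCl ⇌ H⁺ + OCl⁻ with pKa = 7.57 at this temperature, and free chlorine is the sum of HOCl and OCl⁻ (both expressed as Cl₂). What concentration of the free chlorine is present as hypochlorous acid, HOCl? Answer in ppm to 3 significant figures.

(a) 6.35 kg; (b) 4.04 ppm

(a) Chlorine deficit: 6.5 − 2.3 = 4.2 ppm = 4.2 mg/L as Cl₂.
(a) Cl₂ equivalent needed: 4.2 mg/L × 878,000 L = 3,688,000 mg = 3688 g.
(a) Product at 58.1% available chlorine: 3688 / 0.581 = 6347 g.

(b) [OCl⁻]/[HOCl] = 10^(pH − pKa) = 10^(7.21 − 7.57) = 10^-0.36 = 0.4365.
(b) Fraction as HOCl = 1 / (1 + 0.4365) = 0.6961.
(b) HOCl = 0.6961 × 5.8 ppm = 4.038 ppm.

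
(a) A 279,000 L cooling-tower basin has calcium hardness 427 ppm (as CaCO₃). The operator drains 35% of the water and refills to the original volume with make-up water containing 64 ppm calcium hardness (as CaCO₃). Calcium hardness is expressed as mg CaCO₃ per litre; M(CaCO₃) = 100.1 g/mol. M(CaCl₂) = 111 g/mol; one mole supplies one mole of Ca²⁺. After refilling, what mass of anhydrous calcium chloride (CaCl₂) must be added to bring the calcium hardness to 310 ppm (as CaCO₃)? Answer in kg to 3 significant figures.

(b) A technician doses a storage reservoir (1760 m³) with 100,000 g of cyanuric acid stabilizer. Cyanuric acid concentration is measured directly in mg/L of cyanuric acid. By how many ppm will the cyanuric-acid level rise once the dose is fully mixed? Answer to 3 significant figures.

(a) After draining 35% and refilling: 427 × 0.65 + 64 × 0.35 = 299.95 ppm.
(a) Deficit to target: 310 − 299.95 = 10.05 mg/L.
(a) As CaCO₃: 10.05 mg/L × 279,000 L = 2804 g; ÷ 100.1 = 28.01 mol Ca²⁺.
(a) Mass: 28.01 × 111 = 3109 g.

(b) Volume: 1760 m³ = 1,760,000 L.
(b) Rise: 100,000 g / 1,760,000 L × 1000 = 56.82 mg/L.

(a) 3.11 kg; (b) 56.8 ppm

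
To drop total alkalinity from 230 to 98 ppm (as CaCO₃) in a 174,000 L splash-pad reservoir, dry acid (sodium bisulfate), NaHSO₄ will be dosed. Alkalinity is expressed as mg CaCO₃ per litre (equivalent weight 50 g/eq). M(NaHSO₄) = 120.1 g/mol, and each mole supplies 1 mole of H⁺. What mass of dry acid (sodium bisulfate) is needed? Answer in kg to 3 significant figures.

55.2 kg

Alkalinity to neutralize: (230 − 98) = 132 mg/L as CaCO₃ × 174,000 L = 22,970 g as CaCO₃.
Equivalents of H⁺ required: 22,970 ÷ 50 g/eq = 459.4 eq = 459.4 mol NaHSO₄.
Mass of NaHSO₄: 459.4 × 120.1 = 55,170 g.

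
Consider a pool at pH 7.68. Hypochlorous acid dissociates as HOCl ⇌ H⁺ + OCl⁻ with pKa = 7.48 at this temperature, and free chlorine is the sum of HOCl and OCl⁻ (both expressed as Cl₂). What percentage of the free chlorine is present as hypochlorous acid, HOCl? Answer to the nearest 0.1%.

38.7%

[OCl⁻]/[HOCl] = 10^(pH − pKa) = 10^(7.68 − 7.48) = 10^0.20 = 1.585.
Fraction as HOCl = 1 / (1 + 1.585) = 0.3869.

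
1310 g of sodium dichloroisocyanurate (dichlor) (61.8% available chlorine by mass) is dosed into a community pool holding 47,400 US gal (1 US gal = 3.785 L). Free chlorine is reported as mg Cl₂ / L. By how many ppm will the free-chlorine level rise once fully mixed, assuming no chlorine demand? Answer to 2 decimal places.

Volume: 47,400 US gal × 3.785 L/gal = 179,409 L.
Available chlorine delivered: 1310 g × 0.618 = 809.6 g as Cl₂.
Concentration rise: 809.6 g / 179,409 L = 4.512 mg/L = 4.51 ppm.

4.51 ppm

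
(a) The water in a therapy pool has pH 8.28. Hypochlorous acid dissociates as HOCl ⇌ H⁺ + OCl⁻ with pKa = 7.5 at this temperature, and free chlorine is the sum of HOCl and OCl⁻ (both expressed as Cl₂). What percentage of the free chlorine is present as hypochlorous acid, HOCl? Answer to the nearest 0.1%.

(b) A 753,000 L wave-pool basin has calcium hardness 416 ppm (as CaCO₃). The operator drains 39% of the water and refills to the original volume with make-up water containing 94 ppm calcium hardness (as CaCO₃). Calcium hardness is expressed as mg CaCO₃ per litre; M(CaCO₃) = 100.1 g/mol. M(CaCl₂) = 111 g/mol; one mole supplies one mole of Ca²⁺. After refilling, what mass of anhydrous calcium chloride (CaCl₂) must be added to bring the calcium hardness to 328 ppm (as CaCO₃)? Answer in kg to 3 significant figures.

(a) [OCl⁻]/[HOCl] = 10^(pH − pKa) = 10^(8.28 − 7.5) = 10^0.78 = 6.026.
(a) Fraction as HOCl = 1 / (1 + 6.026) = 0.1423.

(b) After draining 39% and refilling: 416 × 0.61 + 94 × 0.39 = 290.42 ppm.
(b) Deficit to target: 328 − 290.42 = 37.58 mg/L.
(b) As CaCO₃: 37.58 mg/L × 753,000 L = 28,300 g; ÷ 100.1 = 282.7 mol Ca²⁺.
(b) Mass: 282.7 × 111 = 31,380 g.

(a) 14.2%; (b) 31.4 kg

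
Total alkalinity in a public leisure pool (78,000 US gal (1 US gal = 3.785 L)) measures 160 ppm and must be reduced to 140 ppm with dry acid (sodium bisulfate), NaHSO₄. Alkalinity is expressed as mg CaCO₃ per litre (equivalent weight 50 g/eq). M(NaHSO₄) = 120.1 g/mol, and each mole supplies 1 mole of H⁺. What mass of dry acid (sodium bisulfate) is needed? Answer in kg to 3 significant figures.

14.2 kg

Volume: 78,000 US gal × 3.785 L/gal = 295,230 L.
Alkalinity to neutralize: (160 − 140) = 20 mg/L as CaCO₃ × 295,230 L = 5905 g as CaCO₃.
Equivalents of H⁺ required: 5905 ÷ 50 g/eq = 118.1 eq = 118.1 mol NaHSO₄.
Mass of NaHSO₄: 118.1 × 120.1 = 14,180 g.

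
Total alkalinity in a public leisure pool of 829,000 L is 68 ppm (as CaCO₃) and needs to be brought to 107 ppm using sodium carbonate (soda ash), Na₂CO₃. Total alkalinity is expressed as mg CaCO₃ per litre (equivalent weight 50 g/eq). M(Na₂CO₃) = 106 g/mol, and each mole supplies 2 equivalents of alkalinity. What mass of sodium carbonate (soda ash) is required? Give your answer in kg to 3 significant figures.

34.3 kg

Alkalinity to add: (107 − 68) = 39 mg/L as CaCO₃ × 829,000 L = 32,330 g as CaCO₃.
Equivalents: 32,330 g ÷ 50 g/eq = 646.6 eq.
Each mole of Na₂CO₃ supplies 2 eq, so 646.6 / 2 = 323.3 mol.
Mass: 323.3 mol × 106 g/mol = 34,270 g.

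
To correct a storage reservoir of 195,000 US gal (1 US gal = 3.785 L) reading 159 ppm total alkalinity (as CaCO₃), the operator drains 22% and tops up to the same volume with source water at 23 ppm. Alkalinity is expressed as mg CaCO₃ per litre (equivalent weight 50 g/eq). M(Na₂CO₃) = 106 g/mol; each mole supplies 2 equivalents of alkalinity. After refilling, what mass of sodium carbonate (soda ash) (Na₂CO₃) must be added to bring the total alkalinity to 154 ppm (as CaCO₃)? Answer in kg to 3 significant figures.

19.5 kg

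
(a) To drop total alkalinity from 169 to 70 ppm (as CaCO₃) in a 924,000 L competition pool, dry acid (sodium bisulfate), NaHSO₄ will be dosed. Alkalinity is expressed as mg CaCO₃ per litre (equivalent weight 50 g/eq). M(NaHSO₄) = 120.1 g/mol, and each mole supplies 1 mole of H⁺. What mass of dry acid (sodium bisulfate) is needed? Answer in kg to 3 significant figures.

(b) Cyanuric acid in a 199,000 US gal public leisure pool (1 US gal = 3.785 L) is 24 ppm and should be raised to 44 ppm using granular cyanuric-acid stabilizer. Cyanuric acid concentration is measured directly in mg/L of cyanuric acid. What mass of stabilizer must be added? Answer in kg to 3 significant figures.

(a) 220 kg; (b) 15.1 kg

(a) Alkalinity to neutralize: (169 − 70) = 99 mg/L as CaCO₃ × 924,000 L = 91,480 g as CaCO₃.
(a) Equivalents of H⁺ required: 91,480 ÷ 50 g/eq = 1830 eq = 1830 mol NaHSO₄.
(a) Mass of NaHSO₄: 1830 × 120.1 = 219,700 g.

(b) Volume: 199,000 US gal × 3.785 L/gal = 753,215 L.
(b) CYA to add: (44 − 24) = 20 mg/L × 753,215 L = 15,060 g cyanuric acid.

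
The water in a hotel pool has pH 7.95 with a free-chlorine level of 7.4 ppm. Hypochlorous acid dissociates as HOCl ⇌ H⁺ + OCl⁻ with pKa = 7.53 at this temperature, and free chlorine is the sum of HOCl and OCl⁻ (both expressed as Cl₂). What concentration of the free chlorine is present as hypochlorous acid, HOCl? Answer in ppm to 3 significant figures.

2.04 ppm

[OCl⁻]/[HOCl] = 10^(pH − pKa) = 10^(7.95 − 7.53) = 10^0.42 = 2.63.
Fraction as HOCl = 1 / (1 + 2.63) = 0.2755.
HOCl = 0.2755 × 7.4 ppm = 2.038 ppm.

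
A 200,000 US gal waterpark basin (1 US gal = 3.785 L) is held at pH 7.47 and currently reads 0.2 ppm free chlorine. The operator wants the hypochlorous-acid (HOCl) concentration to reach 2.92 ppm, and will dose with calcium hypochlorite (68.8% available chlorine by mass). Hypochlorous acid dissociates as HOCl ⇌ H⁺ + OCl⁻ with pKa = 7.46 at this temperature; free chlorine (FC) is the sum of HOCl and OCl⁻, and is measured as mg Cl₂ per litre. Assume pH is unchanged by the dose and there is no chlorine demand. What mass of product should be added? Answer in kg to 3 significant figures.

6.28 kg

Volume: 200,000 US gal × 3.785 L/gal = 757,000 L.
[OCl⁻]/[HOCl] = 10^(pH − pKa) = 10^(7.47 − 7.46) = 1.023; fraction as HOCl = 1/(1 + 1.023) = 0.4942.
Free chlorine required for 2.92 ppm HOCl: 2.92 / 0.4942 = 5.908 ppm.
FC to add: 5.908 − 0.2 = 5.708 mg/L as Cl₂.
Cl₂ equivalent: 5.708 mg/L × 757,000 L = 4321 g.
Product at 68.8% available Cl: 4321 / 0.688 = 6280 g.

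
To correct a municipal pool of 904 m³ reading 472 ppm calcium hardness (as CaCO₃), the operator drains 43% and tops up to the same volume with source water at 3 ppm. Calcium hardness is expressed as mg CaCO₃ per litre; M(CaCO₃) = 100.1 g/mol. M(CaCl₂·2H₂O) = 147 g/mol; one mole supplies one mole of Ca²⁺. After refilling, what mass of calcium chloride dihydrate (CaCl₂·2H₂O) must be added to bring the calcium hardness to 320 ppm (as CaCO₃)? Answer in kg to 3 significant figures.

65.9 kg

Volume: 904 m³ = 904,000 L.
After draining 43% and refilling: 472 × 0.57 + 3 × 0.43 = 270.33 ppm.
Deficit to target: 320 − 270.33 = 49.67 mg/L.
As CaCO₃: 49.67 mg/L × 904,000 L = 44,900 g; ÷ 100.1 = 448.6 mol Ca²⁺.
Mass: 448.6 × 147 = 65,940 g.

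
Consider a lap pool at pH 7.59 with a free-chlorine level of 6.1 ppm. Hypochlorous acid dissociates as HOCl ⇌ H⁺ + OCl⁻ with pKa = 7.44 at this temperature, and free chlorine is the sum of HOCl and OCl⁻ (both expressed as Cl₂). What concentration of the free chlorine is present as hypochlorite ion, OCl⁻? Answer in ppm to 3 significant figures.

[OCl⁻]/[HOCl] = 10^(pH − pKa) = 10^(7.59 − 7.44) = 10^0.15 = 1.413.
Fraction as HOCl = 1 / (1 + 1.413) = 0.4145.
OCl⁻ = (1 − 0.4145) × 6.1 ppm = 3.572 ppm.

3.57 ppm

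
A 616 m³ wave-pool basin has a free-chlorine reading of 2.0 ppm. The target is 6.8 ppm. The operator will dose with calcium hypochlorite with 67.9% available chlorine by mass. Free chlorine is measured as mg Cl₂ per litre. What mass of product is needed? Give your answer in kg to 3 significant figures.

4.35 kg

Volume: 616 m³ = 616,000 L.
Chlorine deficit: 6.8 − 2.0 = 4.8 ppm = 4.8 mg/L as Cl₂.
Cl₂ equivalent needed: 4.8 mg/L × 616,000 L = 2,957,000 mg = 2957 g.
Product at 67.9% available chlorine: 2957 / 0.679 = 4355 g.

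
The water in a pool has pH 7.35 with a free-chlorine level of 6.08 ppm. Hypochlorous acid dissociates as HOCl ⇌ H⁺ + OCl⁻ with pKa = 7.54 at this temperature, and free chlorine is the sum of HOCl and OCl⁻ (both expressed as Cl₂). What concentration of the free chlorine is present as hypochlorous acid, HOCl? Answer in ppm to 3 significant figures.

3.69 ppm

[OCl⁻]/[HOCl] = 10^(pH − pKa) = 10^(7.35 − 7.54) = 10^-0.19 = 0.6457.
Fraction as HOCl = 1 / (1 + 0.6457) = 0.6077.
HOCl = 0.6077 × 6.08 ppm = 3.695 ppm.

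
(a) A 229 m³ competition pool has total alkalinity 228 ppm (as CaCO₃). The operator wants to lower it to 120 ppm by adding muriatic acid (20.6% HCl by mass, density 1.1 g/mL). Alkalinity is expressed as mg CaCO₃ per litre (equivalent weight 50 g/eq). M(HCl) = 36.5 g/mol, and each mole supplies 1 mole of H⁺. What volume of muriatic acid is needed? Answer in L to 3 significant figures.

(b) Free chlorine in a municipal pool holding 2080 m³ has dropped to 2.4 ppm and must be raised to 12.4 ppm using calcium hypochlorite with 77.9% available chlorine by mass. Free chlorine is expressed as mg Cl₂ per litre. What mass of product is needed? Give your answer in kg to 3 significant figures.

(a) Volume: 229 m³ = 229,000 L.
(a) Alkalinity to neutralize: (228 − 120) = 108 mg/L as CaCO₃ × 229,000 L = 24,730 g as CaCO₃.
(a) Equivalents of H⁺ required: 24,730 ÷ 50 g/eq = 494.6 eq = 494.6 mol HCl.
(a) Mass of HCl: 494.6 × 36.5 = 18,050 g.
(a) Mass of 20.6% solution: 18,050 / 0.206 = 87,640 g.
(a) Volume: 87,640 g ÷ 1.1 g/mL = 79,680 mL.

(b) Volume: 2080 m³ = 2,080,000 L.
(b) Chlorine deficit: 12.4 − 2.4 = 10 ppm = 10 mg/L as Cl₂.
(b) Cl₂ equivalent needed: 10 mg/L × 2,080,000 L = 20,800,000 mg = 20,800 g.
(b) Product at 77.9% available chlorine: 20,800 / 0.779 = 26,700 g.

(a) 79.7 L; (b) 26.7 kg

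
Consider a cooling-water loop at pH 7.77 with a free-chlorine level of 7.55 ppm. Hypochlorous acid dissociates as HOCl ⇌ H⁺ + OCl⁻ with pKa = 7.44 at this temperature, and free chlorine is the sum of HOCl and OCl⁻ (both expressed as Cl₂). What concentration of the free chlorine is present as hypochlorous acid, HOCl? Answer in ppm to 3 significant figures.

2.41 ppm

[OCl⁻]/[HOCl] = 10^(pH − pKa) = 10^(7.77 − 7.44) = 10^0.33 = 2.138.
Fraction as HOCl = 1 / (1 + 2.138) = 0.3187.
HOCl = 0.3187 × 7.55 ppm = 2.406 ppm.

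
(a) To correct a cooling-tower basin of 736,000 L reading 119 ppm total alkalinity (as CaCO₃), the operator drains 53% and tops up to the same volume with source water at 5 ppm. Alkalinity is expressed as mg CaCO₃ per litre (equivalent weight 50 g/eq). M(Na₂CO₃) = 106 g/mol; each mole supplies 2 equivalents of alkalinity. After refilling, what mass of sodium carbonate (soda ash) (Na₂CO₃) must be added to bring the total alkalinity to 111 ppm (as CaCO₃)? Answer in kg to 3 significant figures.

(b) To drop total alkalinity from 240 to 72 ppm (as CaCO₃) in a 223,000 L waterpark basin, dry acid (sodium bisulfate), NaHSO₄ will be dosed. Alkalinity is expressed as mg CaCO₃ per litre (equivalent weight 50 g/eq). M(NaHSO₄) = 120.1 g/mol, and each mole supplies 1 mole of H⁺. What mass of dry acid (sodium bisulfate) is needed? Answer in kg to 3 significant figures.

(a) After draining 53% and refilling: 119 × 0.47 + 5 × 0.53 = 58.58 ppm.
(a) Deficit to target: 111 − 58.58 = 52.42 mg/L.
(a) As CaCO₃: 52.42 mg/L × 736,000 L = 38,580 g; ÷ 50 g/eq ÷ 2 = 385.8 mol Na₂CO₃.
(a) Mass: 385.8 × 106 = 40,900 g.

(b) Alkalinity to neutralize: (240 − 72) = 168 mg/L as CaCO₃ × 223,000 L = 37,460 g as CaCO₃.
(b) Equivalents of H⁺ required: 37,460 ÷ 50 g/eq = 749.3 eq = 749.3 mol NaHSO₄.
(b) Mass of NaHSO₄: 749.3 × 120.1 = 89,990 g.

(a) 40.9 kg; (b) 90.0 kg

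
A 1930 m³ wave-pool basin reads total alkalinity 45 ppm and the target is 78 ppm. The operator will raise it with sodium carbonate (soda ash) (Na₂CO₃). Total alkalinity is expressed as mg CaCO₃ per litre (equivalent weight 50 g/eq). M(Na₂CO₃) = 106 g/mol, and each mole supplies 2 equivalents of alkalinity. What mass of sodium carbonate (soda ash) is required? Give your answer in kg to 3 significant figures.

Volume: 1930 m³ = 1,930,000 L.
Alkalinity to add: (78 − 45) = 33 mg/L as CaCO₃ × 1,930,000 L = 63,690 g as CaCO₃.
Equivalents: 63,690 g ÷ 50 g/eq = 1274 eq.
Each mole of Na₂CO₃ supplies 2 eq, so 1274 / 2 = 636.9 mol.
Mass: 636.9 mol × 106 g/mol = 67,510 g.

67.5 kg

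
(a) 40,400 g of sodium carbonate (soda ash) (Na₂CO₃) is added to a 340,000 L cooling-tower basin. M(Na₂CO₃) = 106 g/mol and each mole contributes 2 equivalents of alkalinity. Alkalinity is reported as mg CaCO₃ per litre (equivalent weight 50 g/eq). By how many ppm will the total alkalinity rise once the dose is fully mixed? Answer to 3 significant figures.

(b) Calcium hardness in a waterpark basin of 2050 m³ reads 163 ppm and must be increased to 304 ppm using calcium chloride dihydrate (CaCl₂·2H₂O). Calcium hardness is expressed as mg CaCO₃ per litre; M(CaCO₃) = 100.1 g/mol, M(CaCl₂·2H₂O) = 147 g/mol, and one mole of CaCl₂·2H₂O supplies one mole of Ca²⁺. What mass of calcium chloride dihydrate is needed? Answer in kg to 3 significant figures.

(a) 112 ppm; (b) 424 kg

(a) Moles of Na₂CO₃: 40,400 g ÷ 106 g/mol = 381.1 mol → 762.3 eq of alkalinity.
(a) As CaCO₃: 762.3 eq × 50 g/eq = 38,110 g.
(a) Rise: 38,110 g / 340,000 L × 1000 = 112.1 mg/L.

(b) Volume: 2050 m³ = 2,050,000 L.
(b) Hardness to add: (304 − 163) = 141 mg/L as CaCO₃ × 2,050,000 L = 289,000 g as CaCO₃.
(b) Moles of Ca²⁺ (1 mol Ca²⁺ ≡ 1 mol CaCO₃): 289,000 / 100.1 g/mol = 2888 mol.
(b) Mass of CaCl₂·2H₂O: 2888 × 147 = 424,500 g.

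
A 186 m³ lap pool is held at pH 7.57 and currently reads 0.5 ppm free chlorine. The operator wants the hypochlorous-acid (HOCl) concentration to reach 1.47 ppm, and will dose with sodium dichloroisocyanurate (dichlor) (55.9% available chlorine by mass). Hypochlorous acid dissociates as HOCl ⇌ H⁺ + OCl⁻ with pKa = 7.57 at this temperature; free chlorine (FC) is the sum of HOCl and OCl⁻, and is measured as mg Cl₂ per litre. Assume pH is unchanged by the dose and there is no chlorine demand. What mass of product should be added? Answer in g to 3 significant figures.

812 g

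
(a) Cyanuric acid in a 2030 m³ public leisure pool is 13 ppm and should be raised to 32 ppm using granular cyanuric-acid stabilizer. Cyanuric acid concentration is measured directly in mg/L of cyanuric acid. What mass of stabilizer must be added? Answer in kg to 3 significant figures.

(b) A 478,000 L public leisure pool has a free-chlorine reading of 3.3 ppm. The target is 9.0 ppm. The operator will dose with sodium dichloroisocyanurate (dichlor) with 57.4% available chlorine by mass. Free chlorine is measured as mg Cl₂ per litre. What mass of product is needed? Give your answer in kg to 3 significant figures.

(a) Volume: 2030 m³ = 2,030,000 L.
(a) CYA to add: (32 − 13) = 19 mg/L × 2,030,000 L = 38,570 g cyanuric acid.

(b) Chlorine deficit: 9.0 − 3.3 = 5.7 ppm = 5.7 mg/L as Cl₂.
(b) Cl₂ equivalent needed: 5.7 mg/L × 478,000 L = 2,725,000 mg = 2725 g.
(b) Product at 57.4% available chlorine: 2725 / 0.574 = 4747 g.

(a) 38.6 kg; (b) 4.75 kg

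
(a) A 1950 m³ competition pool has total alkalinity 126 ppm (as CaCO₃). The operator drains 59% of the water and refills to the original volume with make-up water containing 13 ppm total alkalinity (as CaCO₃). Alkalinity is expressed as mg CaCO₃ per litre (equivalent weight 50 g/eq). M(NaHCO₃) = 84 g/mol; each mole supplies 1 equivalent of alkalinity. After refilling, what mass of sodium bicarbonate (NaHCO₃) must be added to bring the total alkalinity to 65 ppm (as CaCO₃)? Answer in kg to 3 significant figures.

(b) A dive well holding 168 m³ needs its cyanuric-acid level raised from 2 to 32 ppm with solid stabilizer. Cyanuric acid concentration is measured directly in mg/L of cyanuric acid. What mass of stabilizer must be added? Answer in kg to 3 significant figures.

(a) 18.6 kg; (b) 5.04 kg

(a) Volume: 1950 m³ = 1,950,000 L.
(a) After draining 59% and refilling: 126 × 0.41 + 13 × 0.59 = 59.33 ppm.
(a) Deficit to target: 65 − 59.33 = 5.67 mg/L.
(a) As CaCO₃: 5.67 mg/L × 1,950,000 L = 11,060 g; ÷ 50 g/eq ÷ 1 = 221.1 mol NaHCO₃.
(a) Mass: 221.1 × 84 = 18,570 g.

(b) Volume: 168 m³ = 168,000 L.
(b) CYA to add: (32 − 2) = 30 mg/L × 168,000 L = 5040 g cyanuric acid.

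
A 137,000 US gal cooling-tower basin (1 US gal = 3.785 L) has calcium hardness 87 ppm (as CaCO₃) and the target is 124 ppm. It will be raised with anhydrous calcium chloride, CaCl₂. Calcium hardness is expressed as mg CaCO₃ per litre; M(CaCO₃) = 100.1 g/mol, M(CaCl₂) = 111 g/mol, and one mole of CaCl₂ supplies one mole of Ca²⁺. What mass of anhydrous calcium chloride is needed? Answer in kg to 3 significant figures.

21.3 kg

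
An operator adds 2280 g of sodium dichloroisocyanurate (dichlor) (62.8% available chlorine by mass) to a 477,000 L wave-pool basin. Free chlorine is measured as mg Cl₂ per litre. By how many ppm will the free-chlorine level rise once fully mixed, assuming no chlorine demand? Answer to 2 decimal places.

3.00 ppm

Available chlorine delivered: 2280 g × 0.628 = 1432 g as Cl₂.
Concentration rise: 1432 g / 477,000 L = 3.002 mg/L = 3.00 ppm.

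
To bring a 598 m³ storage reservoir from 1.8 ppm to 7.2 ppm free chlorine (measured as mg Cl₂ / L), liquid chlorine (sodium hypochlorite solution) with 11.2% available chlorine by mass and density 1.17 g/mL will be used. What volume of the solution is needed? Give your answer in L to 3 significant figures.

Volume: 598 m³ = 598,000 L.
Chlorine deficit: 7.2 − 1.8 = 5.4 ppm = 5.4 mg/L as Cl₂.
Cl₂ equivalent needed: 5.4 mg/L × 598,000 L = 3,229,000 mg = 3229 g.
Product at 11.2% available chlorine: 3229 / 0.112 = 28,830 g.
Volume at density 1.17 g/mL: 28,830 g ÷ 1.17 g/mL = 24,640 mL.

24.6 L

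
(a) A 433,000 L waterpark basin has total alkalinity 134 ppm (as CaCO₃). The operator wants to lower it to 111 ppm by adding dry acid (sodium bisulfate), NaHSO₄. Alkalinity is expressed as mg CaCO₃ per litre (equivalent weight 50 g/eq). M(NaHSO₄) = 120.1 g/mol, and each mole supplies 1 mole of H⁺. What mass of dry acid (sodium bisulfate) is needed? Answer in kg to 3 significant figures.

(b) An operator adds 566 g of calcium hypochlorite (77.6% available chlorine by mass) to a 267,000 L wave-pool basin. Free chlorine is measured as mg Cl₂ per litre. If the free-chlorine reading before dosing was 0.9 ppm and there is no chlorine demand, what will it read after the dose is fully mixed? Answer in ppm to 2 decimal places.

(a) 23.9 kg; (b) 2.55 ppm

(a) Alkalinity to neutralize: (134 − 111) = 23 mg/L as CaCO₃ × 433,000 L = 9959 g as CaCO₃.
(a) Equivalents of H⁺ required: 9959 ÷ 50 g/eq = 199.2 eq = 199.2 mol NaHSO₄.
(a) Mass of NaHSO₄: 199.2 × 120.1 = 23,920 g.

(b) Available chlorine delivered: 566 g × 0.776 = 439.2 g as Cl₂.
(b) Concentration rise: 439.2 g / 267,000 L = 1.645 mg/L = 1.65 ppm.
(b) Final FC: 0.9 + 1.65 = 2.55 ppm.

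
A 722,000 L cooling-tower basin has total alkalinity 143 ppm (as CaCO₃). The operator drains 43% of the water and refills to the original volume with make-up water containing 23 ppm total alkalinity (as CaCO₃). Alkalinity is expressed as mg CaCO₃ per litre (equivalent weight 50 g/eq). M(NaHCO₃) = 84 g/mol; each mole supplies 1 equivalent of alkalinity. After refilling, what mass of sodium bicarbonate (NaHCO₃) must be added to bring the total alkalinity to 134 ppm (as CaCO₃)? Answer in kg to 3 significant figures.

51.7 kg

After draining 43% and refilling: 143 × 0.57 + 23 × 0.43 = 91.4 ppm.
Deficit to target: 134 − 91.4 = 42.6 mg/L.
As CaCO₃: 42.6 mg/L × 722,000 L = 30,760 g; ÷ 50 g/eq ÷ 1 = 615.1 mol NaHCO₃.
Mass: 615.1 × 84 = 51,670 g.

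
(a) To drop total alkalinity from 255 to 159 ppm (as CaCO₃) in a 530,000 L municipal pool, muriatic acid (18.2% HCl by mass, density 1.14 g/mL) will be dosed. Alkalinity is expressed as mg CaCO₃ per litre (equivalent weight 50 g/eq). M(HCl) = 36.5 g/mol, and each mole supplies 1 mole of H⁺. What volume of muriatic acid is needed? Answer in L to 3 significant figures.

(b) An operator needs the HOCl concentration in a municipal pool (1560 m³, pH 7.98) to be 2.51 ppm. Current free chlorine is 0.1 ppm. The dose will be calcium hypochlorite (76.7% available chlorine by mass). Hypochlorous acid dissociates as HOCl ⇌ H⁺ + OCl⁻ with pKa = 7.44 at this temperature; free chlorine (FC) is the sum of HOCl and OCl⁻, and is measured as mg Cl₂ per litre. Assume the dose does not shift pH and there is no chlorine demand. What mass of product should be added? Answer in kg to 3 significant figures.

(a) Alkalinity to neutralize: (255 − 159) = 96 mg/L as CaCO₃ × 530,000 L = 50,880 g as CaCO₃.
(a) Equivalents of H⁺ required: 50,880 ÷ 50 g/eq = 1018 eq = 1018 mol HCl.
(a) Mass of HCl: 1018 × 36.5 = 37,140 g.
(a) Mass of 18.2% solution: 37,140 / 0.182 = 204,100 g.
(a) Volume: 204,100 g ÷ 1.14 g/mL = 179,000 mL.

(b) Volume: 1560 m³ = 1,560,000 L.
(b) [OCl⁻]/[HOCl] = 10^(pH − pKa) = 10^(7.98 − 7.44) = 3.467; fraction as HOCl = 1/(1 + 3.467) = 0.2238.
(b) Free chlorine required for 2.51 ppm HOCl: 2.51 / 0.2238 = 11.21 ppm.
(b) FC to add: 11.21 − 0.1 = 11.11 mg/L as Cl₂.
(b) Cl₂ equivalent: 11.11 mg/L × 1,560,000 L = 17,340 g.
(b) Product at 76.7% available Cl: 17,340 / 0.767 = 22,600 g.

(a) 179 L; (b) 22.6 kg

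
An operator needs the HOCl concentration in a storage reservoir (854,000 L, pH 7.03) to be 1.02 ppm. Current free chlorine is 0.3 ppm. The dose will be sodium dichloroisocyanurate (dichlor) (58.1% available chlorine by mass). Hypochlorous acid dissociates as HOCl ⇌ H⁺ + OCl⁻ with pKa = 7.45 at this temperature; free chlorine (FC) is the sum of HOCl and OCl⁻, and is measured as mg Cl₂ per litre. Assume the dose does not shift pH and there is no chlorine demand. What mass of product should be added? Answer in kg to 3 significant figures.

1.63 kg

[OCl⁻]/[HOCl] = 10^(pH − pKa) = 10^(7.03 − 7.45) = 0.3802; fraction as HOCl = 1/(1 + 0.3802) = 0.7245.
Free chlorine required for 1.02 ppm HOCl: 1.02 / 0.7245 = 1.408 ppm.
FC to add: 1.408 − 0.3 = 1.108 mg/L as Cl₂.
Cl₂ equivalent: 1.108 mg/L × 854,000 L = 946.1 g.
Product at 58.1% available Cl: 946.1 / 0.581 = 1628 g.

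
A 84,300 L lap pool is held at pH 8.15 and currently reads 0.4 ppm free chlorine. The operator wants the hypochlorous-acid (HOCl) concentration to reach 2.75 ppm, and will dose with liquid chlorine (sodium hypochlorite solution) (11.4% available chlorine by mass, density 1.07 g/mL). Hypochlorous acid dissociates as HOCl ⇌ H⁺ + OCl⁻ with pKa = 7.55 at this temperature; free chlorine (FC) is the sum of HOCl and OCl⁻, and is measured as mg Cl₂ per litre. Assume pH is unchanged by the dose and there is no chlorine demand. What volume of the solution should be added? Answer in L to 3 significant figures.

[OCl⁻]/[HOCl] = 10^(pH − pKa) = 10^(8.15 − 7.55) = 3.981; fraction as HOCl = 1/(1 + 3.981) = 0.2008.
Free chlorine required for 2.75 ppm HOCl: 2.75 / 0.2008 = 13.7 ppm.
FC to add: 13.7 − 0.4 = 13.3 mg/L as Cl₂.
Cl₂ equivalent: 13.3 mg/L × 84,300 L = 1121 g.
Product at 11.4% available Cl: 1121 / 0.114 = 9833 g.
Volume: 9833 g ÷ 1.07 g/mL = 9190 mL.

9.19 L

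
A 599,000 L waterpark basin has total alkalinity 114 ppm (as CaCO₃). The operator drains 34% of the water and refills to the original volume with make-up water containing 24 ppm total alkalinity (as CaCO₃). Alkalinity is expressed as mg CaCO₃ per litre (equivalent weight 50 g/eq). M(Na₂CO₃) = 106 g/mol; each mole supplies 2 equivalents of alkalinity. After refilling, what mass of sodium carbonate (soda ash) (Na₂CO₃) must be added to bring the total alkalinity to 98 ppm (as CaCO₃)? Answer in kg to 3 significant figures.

9.27 kg

After draining 34% and refilling: 114 × 0.66 + 24 × 0.34 = 83.4 ppm.
Deficit to target: 98 − 83.4 = 14.6 mg/L.
As CaCO₃: 14.6 mg/L × 599,000 L = 8745 g; ÷ 50 g/eq ÷ 2 = 87.45 mol Na₂CO₃.
Mass: 87.45 × 106 = 9270 g.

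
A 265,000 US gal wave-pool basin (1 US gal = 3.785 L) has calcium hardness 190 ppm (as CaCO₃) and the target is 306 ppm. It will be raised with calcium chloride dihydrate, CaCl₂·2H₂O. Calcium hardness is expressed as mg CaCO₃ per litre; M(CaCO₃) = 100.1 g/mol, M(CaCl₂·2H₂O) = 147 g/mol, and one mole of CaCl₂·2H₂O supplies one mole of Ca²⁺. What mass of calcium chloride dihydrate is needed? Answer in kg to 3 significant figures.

Volume: 265,000 US gal × 3.785 L/gal = 1,003,025 L.
Hardness to add: (306 − 190) = 116 mg/L as CaCO₃ × 1,003,025 L = 116,400 g as CaCO₃.
Moles of Ca²⁺ (1 mol Ca²⁺ ≡ 1 mol CaCO₃): 116,400 / 100.1 g/mol = 1162 mol.
Mass of CaCl₂·2H₂O: 1162 × 147 = 170,900 g.

171 kg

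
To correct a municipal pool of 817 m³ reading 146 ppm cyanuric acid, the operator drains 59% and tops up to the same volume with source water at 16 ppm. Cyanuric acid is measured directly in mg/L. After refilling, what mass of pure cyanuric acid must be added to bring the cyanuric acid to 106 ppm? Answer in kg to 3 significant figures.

30.0 kg

Volume: 817 m³ = 817,000 L.
After draining 59% and refilling: 146 × 0.41 + 16 × 0.59 = 69.3 ppm.
Deficit to target: 106 − 69.3 = 36.7 mg/L.
Mass: 36.7 mg/L × 817,000 L = 29,980 g cyanuric acid.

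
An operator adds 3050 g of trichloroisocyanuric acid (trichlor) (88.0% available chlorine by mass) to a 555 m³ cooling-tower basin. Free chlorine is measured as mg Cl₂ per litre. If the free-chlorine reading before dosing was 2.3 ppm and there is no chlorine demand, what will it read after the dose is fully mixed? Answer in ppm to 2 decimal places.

7.14 ppm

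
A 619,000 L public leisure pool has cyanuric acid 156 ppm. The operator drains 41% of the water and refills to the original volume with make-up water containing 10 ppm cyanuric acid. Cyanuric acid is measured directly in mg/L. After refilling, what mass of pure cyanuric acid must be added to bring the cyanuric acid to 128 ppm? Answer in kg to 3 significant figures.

After draining 41% and refilling: 156 × 0.59 + 10 × 0.41 = 96.14 ppm.
Deficit to target: 128 − 96.14 = 31.86 mg/L.
Mass: 31.86 mg/L × 619,000 L = 19,720 g cyanuric acid.

19.7 kg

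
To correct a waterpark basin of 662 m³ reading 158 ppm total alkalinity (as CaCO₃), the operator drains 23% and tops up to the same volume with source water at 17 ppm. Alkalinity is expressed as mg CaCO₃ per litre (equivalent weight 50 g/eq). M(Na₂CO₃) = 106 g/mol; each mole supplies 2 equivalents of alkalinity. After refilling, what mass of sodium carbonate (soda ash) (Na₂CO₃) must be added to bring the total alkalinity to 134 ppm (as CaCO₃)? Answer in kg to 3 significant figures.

Volume: 662 m³ = 662,000 L.
After draining 23% and refilling: 158 × 0.77 + 17 × 0.23 = 125.57 ppm.
Deficit to target: 134 − 125.57 = 8.43 mg/L.
As CaCO₃: 8.43 mg/L × 662,000 L = 5581 g; ÷ 50 g/eq ÷ 2 = 55.81 mol Na₂CO₃.
Mass: 55.81 × 106 = 5915 g.

5.92 kg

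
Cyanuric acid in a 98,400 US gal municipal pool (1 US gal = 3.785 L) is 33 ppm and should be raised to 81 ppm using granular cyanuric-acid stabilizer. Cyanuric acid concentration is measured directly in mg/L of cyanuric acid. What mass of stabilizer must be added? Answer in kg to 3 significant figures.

17.9 kg

Volume: 98,400 US gal × 3.785 L/gal = 372,444 L.
CYA to add: (81 − 33) = 48 mg/L × 372,444 L = 17,880 g cyanuric acid.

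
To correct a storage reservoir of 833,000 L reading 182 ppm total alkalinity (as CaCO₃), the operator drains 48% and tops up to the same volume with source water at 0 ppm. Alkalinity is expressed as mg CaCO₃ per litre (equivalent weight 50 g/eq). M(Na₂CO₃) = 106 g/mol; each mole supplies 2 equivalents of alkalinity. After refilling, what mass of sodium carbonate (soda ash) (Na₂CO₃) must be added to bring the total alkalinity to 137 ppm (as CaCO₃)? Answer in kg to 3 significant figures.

After draining 48% and refilling: 182 × 0.52 + 0 × 0.48 = 94.64 ppm.
Deficit to target: 137 − 94.64 = 42.36 mg/L.
As CaCO₃: 42.36 mg/L × 833,000 L = 35,290 g; ÷ 50 g/eq ÷ 2 = 352.9 mol Na₂CO₃.
Mass: 352.9 × 106 = 37,400 g.

37.4 kg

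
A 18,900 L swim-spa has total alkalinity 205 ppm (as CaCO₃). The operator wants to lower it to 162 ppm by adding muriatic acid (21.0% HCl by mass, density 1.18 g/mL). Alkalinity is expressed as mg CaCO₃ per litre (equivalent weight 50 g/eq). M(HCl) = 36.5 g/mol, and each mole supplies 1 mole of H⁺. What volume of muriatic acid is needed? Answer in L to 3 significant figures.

2.39 L

Alkalinity to neutralize: (205 − 162) = 43 mg/L as CaCO₃ × 18,900 L = 812.7 g as CaCO₃.
Equivalents of H⁺ required: 812.7 ÷ 50 g/eq = 16.25 eq = 16.25 mol HCl.
Mass of HCl: 16.25 × 36.5 = 593.3 g.
Mass of 21.0% solution: 593.3 / 0.21 = 2825 g.
Volume: 2825 g ÷ 1.18 g/mL = 2394 mL.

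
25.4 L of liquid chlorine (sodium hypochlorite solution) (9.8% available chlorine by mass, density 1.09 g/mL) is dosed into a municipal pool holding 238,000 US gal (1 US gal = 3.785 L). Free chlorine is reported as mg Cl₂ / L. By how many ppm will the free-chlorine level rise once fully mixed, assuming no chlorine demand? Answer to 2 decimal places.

3.01 ppm

Volume: 238,000 US gal × 3.785 L/gal = 900,830 L.
Mass of solution: 25.4 L × 1000 mL/L × 1.09 g/mL = 27,690 g.
Available chlorine delivered: 27,690 g × 0.098 = 2713 g as Cl₂.
Concentration rise: 2713 g / 900,830 L = 3.012 mg/L = 3.01 ppm.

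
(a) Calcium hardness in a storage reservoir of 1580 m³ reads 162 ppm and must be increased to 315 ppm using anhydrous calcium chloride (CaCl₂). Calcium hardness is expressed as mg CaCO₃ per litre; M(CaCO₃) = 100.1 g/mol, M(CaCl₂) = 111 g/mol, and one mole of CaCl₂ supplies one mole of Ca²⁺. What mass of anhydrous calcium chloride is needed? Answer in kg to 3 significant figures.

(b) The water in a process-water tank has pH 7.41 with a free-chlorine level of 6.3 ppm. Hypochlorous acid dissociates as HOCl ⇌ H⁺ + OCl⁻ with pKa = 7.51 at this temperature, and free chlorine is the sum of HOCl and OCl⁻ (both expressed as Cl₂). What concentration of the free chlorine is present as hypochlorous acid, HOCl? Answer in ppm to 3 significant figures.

(a) Volume: 1580 m³ = 1,580,000 L.
(a) Hardness to add: (315 − 162) = 153 mg/L as CaCO₃ × 1,580,000 L = 241,700 g as CaCO₃.
(a) Moles of Ca²⁺ (1 mol Ca²⁺ ≡ 1 mol CaCO₃): 241,700 / 100.1 g/mol = 2415 mol.
(a) Mass of CaCl₂: 2415 × 111 = 268,100 g.

(b) [OCl⁻]/[HOCl] = 10^(pH − pKa) = 10^(7.41 − 7.51) = 10^-0.10 = 0.7943.
(b) Fraction as HOCl = 1 / (1 + 0.7943) = 0.5573.
(b) HOCl = 0.5573 × 6.3 ppm = 3.511 ppm.

(a) 268 kg; (b) 3.51 ppm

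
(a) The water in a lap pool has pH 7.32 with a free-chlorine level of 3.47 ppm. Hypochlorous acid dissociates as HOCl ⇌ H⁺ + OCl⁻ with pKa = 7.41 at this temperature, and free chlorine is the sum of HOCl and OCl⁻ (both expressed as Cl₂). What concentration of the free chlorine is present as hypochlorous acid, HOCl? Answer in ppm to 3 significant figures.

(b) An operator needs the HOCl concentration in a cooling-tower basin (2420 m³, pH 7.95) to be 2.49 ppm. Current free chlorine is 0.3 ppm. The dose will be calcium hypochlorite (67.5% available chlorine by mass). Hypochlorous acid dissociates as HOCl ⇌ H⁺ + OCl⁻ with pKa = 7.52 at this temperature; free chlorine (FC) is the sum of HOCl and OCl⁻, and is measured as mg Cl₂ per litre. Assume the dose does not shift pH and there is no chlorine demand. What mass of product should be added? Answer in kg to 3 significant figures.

(a) [OCl⁻]/[HOCl] = 10^(pH − pKa) = 10^(7.32 − 7.41) = 10^-0.09 = 0.8128.
(a) Fraction as HOCl = 1 / (1 + 0.8128) = 0.5516.
(a) HOCl = 0.5516 × 3.47 ppm = 1.914 ppm.

(b) Volume: 2420 m³ = 2,420,000 L.
(b) [OCl⁻]/[HOCl] = 10^(pH − pKa) = 10^(7.95 − 7.52) = 2.692; fraction as HOCl = 1/(1 + 2.692) = 0.2709.
(b) Free chlorine required for 2.49 ppm HOCl: 2.49 / 0.2709 = 9.192 ppm.
(b) FC to add: 9.192 − 0.3 = 8.892 mg/L as Cl₂.
(b) Cl₂ equivalent: 8.892 mg/L × 2,420,000 L = 21,520 g.
(b) Product at 67.5% available Cl: 21,520 / 0.675 = 31,880 g.

(a) 1.91 ppm; (b) 31.9 kg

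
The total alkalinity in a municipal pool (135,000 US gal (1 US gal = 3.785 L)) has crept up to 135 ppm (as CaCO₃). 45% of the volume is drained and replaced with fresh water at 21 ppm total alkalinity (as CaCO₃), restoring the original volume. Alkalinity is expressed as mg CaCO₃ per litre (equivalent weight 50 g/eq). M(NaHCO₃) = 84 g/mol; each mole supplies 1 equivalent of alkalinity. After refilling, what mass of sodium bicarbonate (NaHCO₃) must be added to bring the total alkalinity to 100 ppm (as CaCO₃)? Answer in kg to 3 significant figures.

Volume: 135,000 US gal × 3.785 L/gal = 510,975 L.
After draining 45% and refilling: 135 × 0.55 + 21 × 0.45 = 83.7 ppm.
Deficit to target: 100 − 83.7 = 16.3 mg/L.
As CaCO₃: 16.3 mg/L × 510,975 L = 8329 g; ÷ 50 g/eq ÷ 1 = 166.6 mol NaHCO₃.
Mass: 166.6 × 84 = 13,990 g.

14.0 kg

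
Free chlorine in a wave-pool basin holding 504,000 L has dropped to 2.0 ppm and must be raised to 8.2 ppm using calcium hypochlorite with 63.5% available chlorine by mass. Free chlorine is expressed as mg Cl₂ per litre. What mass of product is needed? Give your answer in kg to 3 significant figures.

Chlorine deficit: 8.2 − 2.0 = 6.2 ppm = 6.2 mg/L as Cl₂.
Cl₂ equivalent needed: 6.2 mg/L × 504,000 L = 3,125,000 mg = 3125 g.
Product at 63.5% available chlorine: 3125 / 0.635 = 4921 g.

4.92 kg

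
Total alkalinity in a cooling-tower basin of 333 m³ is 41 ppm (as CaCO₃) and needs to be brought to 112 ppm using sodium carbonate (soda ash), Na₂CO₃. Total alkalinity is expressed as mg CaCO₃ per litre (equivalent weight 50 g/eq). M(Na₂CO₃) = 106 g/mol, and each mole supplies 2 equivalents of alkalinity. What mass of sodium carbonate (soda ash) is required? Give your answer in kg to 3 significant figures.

Volume: 333 m³ = 333,000 L.
Alkalinity to add: (112 − 41) = 71 mg/L as CaCO₃ × 333,000 L = 23,640 g as CaCO₃.
Equivalents: 23,640 g ÷ 50 g/eq = 472.9 eq.
Each mole of Na₂CO₃ supplies 2 eq, so 472.9 / 2 = 236.4 mol.
Mass: 236.4 mol × 106 g/mol = 25,060 g.

25.1 kg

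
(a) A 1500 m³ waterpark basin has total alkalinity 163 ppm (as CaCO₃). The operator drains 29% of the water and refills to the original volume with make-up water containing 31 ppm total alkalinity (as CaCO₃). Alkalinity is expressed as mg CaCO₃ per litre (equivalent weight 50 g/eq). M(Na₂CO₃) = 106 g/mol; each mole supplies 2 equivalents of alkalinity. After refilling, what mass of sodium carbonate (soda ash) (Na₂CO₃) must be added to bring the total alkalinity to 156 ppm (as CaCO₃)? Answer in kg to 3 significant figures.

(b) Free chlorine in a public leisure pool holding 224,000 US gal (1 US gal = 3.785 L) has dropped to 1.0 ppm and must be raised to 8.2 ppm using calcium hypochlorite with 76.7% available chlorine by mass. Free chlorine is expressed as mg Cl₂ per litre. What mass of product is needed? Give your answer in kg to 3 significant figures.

(a) 49.7 kg; (b) 7.96 kg

(a) Volume: 1500 m³ = 1,500,000 L.
(a) After draining 29% and refilling: 163 × 0.71 + 31 × 0.29 = 124.72 ppm.
(a) Deficit to target: 156 − 124.72 = 31.28 mg/L.
(a) As CaCO₃: 31.28 mg/L × 1,500,000 L = 46,920 g; ÷ 50 g/eq ÷ 2 = 469.2 mol Na₂CO₃.
(a) Mass: 469.2 × 106 = 49,740 g.

(b) Volume: 224,000 US gal × 3.785 L/gal = 847,840 L.
(b) Chlorine deficit: 8.2 − 1.0 = 7.2 ppm = 7.2 mg/L as Cl₂.
(b) Cl₂ equivalent needed: 7.2 mg/L × 847,840 L = 6,104,000 mg = 6104 g.
(b) Product at 76.7% available chlorine: 6104 / 0.767 = 7959 g.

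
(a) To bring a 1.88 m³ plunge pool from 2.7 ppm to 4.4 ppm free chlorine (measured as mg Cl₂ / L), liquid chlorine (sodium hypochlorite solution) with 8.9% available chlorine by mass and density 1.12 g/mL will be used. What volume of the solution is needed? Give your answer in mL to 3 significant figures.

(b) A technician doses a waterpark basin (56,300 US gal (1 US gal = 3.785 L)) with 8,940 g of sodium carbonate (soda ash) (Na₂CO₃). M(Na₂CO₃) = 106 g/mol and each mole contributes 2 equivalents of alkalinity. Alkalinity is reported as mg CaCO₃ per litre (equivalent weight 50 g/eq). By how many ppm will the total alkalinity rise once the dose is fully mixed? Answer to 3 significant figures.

(a) 32.1 mL; (b) 39.6 ppm

(a) Volume: 1.88 m³ = 1,880 L.
(a) Chlorine deficit: 4.4 − 2.7 = 1.7 ppm = 1.7 mg/L as Cl₂.
(a) Cl₂ equivalent needed: 1.7 mg/L × 1,880 L = 3196 mg = 3.196 g.
(a) Product at 8.9% available chlorine: 3.196 / 0.089 = 35.91 g.
(a) Volume at density 1.12 g/mL: 35.91 g ÷ 1.12 g/mL = 32.06 mL.

(b) Volume: 56,300 US gal × 3.785 L/gal = 213,096 L.
(b) Moles of Na₂CO₃: 8,940 g ÷ 106 g/mol = 84.34 mol → 168.7 eq of alkalinity.
(b) As CaCO₃: 168.7 eq × 50 g/eq = 8434 g.
(b) Rise: 8434 g / 213,096 L × 1000 = 39.58 mg/L.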